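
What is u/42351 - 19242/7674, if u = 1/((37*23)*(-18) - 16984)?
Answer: -4387246561693/1749700140558 ≈ -2.5074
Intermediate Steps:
u = -1/32302 (u = 1/(851*(-18) - 16984) = 1/(-15318 - 16984) = 1/(-32302) = -1/32302 ≈ -3.0958e-5)
u/42351 - 19242/7674 = -1/32302/42351 - 19242/7674 = -1/32302*1/42351 - 19242*1/7674 = -1/1368022002 - 3207/1279 = -4387246561693/1749700140558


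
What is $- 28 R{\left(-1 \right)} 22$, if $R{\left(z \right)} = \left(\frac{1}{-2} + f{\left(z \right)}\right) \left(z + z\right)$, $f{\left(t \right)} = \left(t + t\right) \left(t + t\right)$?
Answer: $4312$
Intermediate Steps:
$f{\left(t \right)} = 4 t^{2}$ ($f{\left(t \right)} = 2 t 2 t = 4 t^{2}$)
$R{\left(z \right)} = 2 z \left(- \frac{1}{2} + 4 z^{2}\right)$ ($R{\left(z \right)} = \left(\frac{1}{-2} + 4 z^{2}\right) \left(z + z\right) = \left(- \frac{1}{2} + 4 z^{2}\right) 2 z = 2 z \left(- \frac{1}{2} + 4 z^{2}\right)$)
$- 28 R{\left(-1 \right)} 22 = - 28 \left(\left(-1\right) \left(-1\right) + 8 \left(-1\right)^{3}\right) 22 = - 28 \left(1 + 8 \left(-1\right)\right) 22 = - 28 \left(1 - 8\right) 22 = \left(-28\right) \left(-7\right) 22 = 196 \cdot 22 = 4312$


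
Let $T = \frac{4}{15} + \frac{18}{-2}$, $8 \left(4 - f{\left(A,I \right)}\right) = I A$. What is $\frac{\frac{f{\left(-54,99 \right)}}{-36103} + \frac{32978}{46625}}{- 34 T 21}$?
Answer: $\frac{4637044311}{41985601158200} \approx 0.00011044$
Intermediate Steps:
$f{\left(A,I \right)} = 4 - \frac{A I}{8}$ ($f{\left(A,I \right)} = 4 - \frac{I A}{8} = 4 - \frac{A I}{8}$)
$T = - \frac{131}{15}$ ($T = 4 \cdot \frac{1}{15} + 18 \left(- \frac{1}{2}\right) = \frac{4}{15} - 9 = - \frac{131}{15} \approx -8.7333$)
$\frac{\frac{f{\left(-54,99 \right)}}{-36103} + \frac{32978}{46625}}{- 34 T 21} = \frac{\frac{4 - \left(- \frac{27}{4}\right) 99}{-36103} + \frac{32978}{46625}}{\left(-34\right) \left(- \frac{131}{15}\right) 21} = \frac{\left(4 + \frac{2673}{4}\right) \left(- \frac{1}{36103}\right) + 32978 \cdot \frac{1}{46625}}{\frac{4454}{15} \cdot 21} = \frac{\frac{2689}{4} \left(- \frac{1}{36103}\right) + \frac{32978}{46625}}{\frac{31178}{5}} = \left(- \frac{2689}{144412} + \frac{32978}{46625}\right) \frac{5}{31178} = \frac{4637044311}{6733209500} \cdot \frac{5}{31178} = \frac{4637044311}{41985601158200}$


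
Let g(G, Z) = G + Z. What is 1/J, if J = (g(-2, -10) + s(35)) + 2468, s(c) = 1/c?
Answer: 35/85961 ≈ 0.00040716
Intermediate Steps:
J = 85961/35 (J = ((-2 - 10) + 1/35) + 2468 = (-12 + 1/35) + 2468 = -419/35 + 2468 = 85961/35 ≈ 2456.0)
1/J = 1/(85961/35) = 35/85961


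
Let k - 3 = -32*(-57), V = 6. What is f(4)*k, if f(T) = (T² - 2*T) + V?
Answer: 25578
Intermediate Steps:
f(T) = 6 + T² - 2*T (f(T) = (T² - 2*T) + 6 = 6 + T² - 2*T)
k = 1827 (k = 3 - 32*(-57) = 3 + 1824 = 1827)
f(4)*k = (6 + 4² - 2*4)*1827 = (6 + 16 - 8)*1827 = 14*1827 = 25578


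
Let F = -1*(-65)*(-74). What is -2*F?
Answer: 9620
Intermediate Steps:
F = -4810 (F = 65*(-74) = -4810)
-2*F = -2*(-4810) = 9620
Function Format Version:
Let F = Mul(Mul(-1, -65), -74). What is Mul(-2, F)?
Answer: 9620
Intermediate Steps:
F = -4810 (F = Mul(65, -74) = -4810)
Mul(-2, F) = Mul(-2, -4810) = 9620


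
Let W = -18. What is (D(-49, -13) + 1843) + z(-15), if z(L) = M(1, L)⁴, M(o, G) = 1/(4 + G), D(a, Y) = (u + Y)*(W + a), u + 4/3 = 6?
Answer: 105473767/43923 ≈ 2401.3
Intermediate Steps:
u = 14/3 (u = -4/3 + 6 = 14/3 ≈ 4.6667)
D(a, Y) = (-18 + a)*(14/3 + Y) (D(a, Y) = (14/3 + Y)*(-18 + a) = (-18 + a)*(14/3 + Y))
z(L) = (4 + L)⁻⁴ (z(L) = (1/(4 + L))⁴ = (4 + L)⁻⁴)
(D(-49, -13) + 1843) + z(-15) = ((-84 - 18*(-13) + (14/3)*(-49) - 13*(-49)) + 1843) + (4 - 15)⁻⁴ = ((-84 + 234 - 686/3 + 637) + 1843) + (-11)⁻⁴ = (1675/3 + 1843) + 1/14641 = 7204/3 + 1/14641 = 105473767/43923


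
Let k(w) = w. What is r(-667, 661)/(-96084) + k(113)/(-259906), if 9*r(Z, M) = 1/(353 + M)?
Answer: -49542865949/113950923378552 ≈ -0.00043477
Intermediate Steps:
r(Z, M) = 1/(9*(353 + M))
r(-667, 661)/(-96084) + k(113)/(-259906) = (1/(9*(353 + 661)))/(-96084) + 113/(-259906) = ((1/9)/1014)*(-1/96084) + 113*(-1/259906) = ((1/9)*(1/1014))*(-1/96084) - 113/259906 = (1/9126)*(-1/96084) - 113/259906 = -1/876862584 - 113/259906 = -49542865949/113950923378552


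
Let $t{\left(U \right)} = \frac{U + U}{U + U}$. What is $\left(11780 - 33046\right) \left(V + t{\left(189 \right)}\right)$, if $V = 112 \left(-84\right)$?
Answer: $200049262$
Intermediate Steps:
$V = -9408$
$t{\left(U \right)} = 1$ ($t{\left(U \right)} = \frac{2 U}{2 U} = 2 U \frac{1}{2 U} = 1$)
$\left(11780 - 33046\right) \left(V + t{\left(189 \right)}\right) = \left(11780 - 33046\right) \left(-9408 + 1\right) = \left(-21266\right) \left(-9407\right) = 200049262$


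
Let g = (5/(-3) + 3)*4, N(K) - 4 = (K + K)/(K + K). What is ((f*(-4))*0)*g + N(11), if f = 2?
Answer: 5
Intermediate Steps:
N(K) = 5 (N(K) = 4 + (K + K)/(K + K) = 4 + (2*K)/((2*K)) = 4 + (2*K)*(1/(2*K)) = 4 + 1 = 5)
g = 16/3 (g = (5*(-⅓) + 3)*4 = (-5/3 + 3)*4 = (4/3)*4 = 16/3 ≈ 5.3333)
((f*(-4))*0)*g + N(11) = ((2*(-4))*0)*(16/3) + 5 = -8*0*(16/3) + 5 = 0*(16/3) + 5 = 0 + 5 = 5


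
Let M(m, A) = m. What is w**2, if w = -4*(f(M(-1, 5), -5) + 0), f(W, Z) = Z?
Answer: 400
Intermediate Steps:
w = 20 (w = -4*(-5 + 0) = -4*(-5) = 20)
w**2 = 20**2 = 400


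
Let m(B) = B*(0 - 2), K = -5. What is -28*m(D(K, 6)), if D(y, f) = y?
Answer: -280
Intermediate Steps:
m(B) = -2*B (m(B) = B*(-2) = -2*B)
-28*m(D(K, 6)) = -(-56)*(-5) = -28*10 = -280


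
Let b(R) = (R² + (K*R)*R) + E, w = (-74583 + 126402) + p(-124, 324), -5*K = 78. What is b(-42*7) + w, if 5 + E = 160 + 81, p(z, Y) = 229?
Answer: -6048408/5 ≈ -1.2097e+6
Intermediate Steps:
K = -78/5 (K = -⅕*78 = -78/5 ≈ -15.600)
E = 236 (E = -5 + (160 + 81) = -5 + 241 = 236)
w = 52048 (w = (-74583 + 126402) + 229 = 51819 + 229 = 52048)
b(R) = 236 - 73*R²/5 (b(R) = (R² + (-78*R/5)*R) + 236 = (R² - 78*R²/5) + 236 = -73*R²/5 + 236 = 236 - 73*R²/5)
b(-42*7) + w = (236 - 73*(-42*7)²/5) + 52048 = (236 - 73/5*(-294)²) + 52048 = (236 - 73/5*86436) + 52048 = (236 - 6309828/5) + 52048 = -6308648/5 + 52048 = -6048408/5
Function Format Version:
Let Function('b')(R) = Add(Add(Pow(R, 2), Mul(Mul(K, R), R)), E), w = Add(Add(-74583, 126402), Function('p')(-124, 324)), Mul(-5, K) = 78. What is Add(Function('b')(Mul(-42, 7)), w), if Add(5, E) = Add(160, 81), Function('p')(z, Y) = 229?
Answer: Rational(-6048408, 5) ≈ -1.2097e+6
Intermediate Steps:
K = Rational(-78, 5) (K = Mul(Rational(-1, 5), 78) = Rational(-78, 5) ≈ -15.600)
E = 236 (E = Add(-5, Add(160, 81)) = Add(-5, 241) = 236)
w = 52048 (w = Add(Add(-74583, 126402), 229) = Add(51819, 229) = 52048)
Function('b')(R) = Add(236, Mul(Rational(-73, 5), Pow(R, 2))) (Function('b')(R) = Add(Add(Pow(R, 2), Mul(Mul(Rational(-78, 5), R), R)), 236) = Add(Add(Pow(R, 2), Mul(Rational(-78, 5), Pow(R, 2))), 236) = Add(Mul(Rational(-73, 5), Pow(R, 2)), 236) = Add(236, Mul(Rational(-73, 5), Pow(R, 2))))
Add(Function('b')(Mul(-42, 7)), w) = Add(Add(236, Mul(Rational(-73, 5), Pow(Mul(-42, 7), 2))), 52048) = Add(Add(236, Mul(Rational(-73, 5), Pow(-294, 2))), 52048) = Add(Add(236, Mul(Rational(-73, 5), 86436)), 52048) = Add(Add(236, Rational(-6309828, 5)), 52048) = Add(Rational(-6308648, 5), 52048) = Rational(-6048408, 5)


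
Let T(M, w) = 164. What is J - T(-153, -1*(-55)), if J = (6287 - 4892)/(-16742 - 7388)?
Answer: -791743/4826 ≈ -164.06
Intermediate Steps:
J = -279/4826 (J = 1395/(-24130) = 1395*(-1/24130) = -279/4826 ≈ -0.057812)
J - T(-153, -1*(-55)) = -279/4826 - 1*164 = -279/4826 - 164 = -791743/4826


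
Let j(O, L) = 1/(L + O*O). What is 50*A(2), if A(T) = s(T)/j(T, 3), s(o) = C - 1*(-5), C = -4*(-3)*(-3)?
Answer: -10850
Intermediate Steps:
C = -36 (C = 12*(-3) = -36)
j(O, L) = 1/(L + O²)
s(o) = -31 (s(o) = -36 - 1*(-5) = -36 + 5 = -31)
A(T) = -93 - 31*T² (A(T) = -(93 + 31*T²) = -31*(3 + T²) = -93 - 31*T²)
50*A(2) = 50*(-93 - 31*2²) = 50*(-93 - 31*4) = 50*(-93 - 124) = 50*(-217) = -10850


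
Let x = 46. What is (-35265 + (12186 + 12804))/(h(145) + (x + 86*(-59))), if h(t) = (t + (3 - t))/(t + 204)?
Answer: 1195325/584923 ≈ 2.0436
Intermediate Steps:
h(t) = 3/(204 + t)
(-35265 + (12186 + 12804))/(h(145) + (x + 86*(-59))) = (-35265 + (12186 + 12804))/(3/(204 + 145) + (46 + 86*(-59))) = (-35265 + 24990)/(3/349 + (46 - 5074)) = -10275/(3*(1/349) - 5028) = -10275/(3/349 - 5028) = -10275/(-1754769/349) = -10275*(-349/1754769) = 1195325/584923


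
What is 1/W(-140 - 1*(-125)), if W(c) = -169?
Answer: -1/169 ≈ -0.0059172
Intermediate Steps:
1/W(-140 - 1*(-125)) = 1/(-169) = -1/169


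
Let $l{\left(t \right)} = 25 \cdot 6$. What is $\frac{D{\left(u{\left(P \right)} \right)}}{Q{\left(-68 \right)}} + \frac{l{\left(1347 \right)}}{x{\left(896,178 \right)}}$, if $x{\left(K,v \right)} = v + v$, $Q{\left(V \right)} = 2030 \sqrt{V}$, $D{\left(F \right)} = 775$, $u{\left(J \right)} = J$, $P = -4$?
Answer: $\frac{75}{178} - \frac{155 i \sqrt{17}}{13804} \approx 0.42135 - 0.046297 i$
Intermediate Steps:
$l{\left(t \right)} = 150$
$x{\left(K,v \right)} = 2 v$
$\frac{D{\left(u{\left(P \right)} \right)}}{Q{\left(-68 \right)}} + \frac{l{\left(1347 \right)}}{x{\left(896,178 \right)}} = \frac{775}{2030 \sqrt{-68}} + \frac{150}{2 \cdot 178} = \frac{775}{2030 \cdot 2 i \sqrt{17}} + \frac{150}{356} = \frac{775}{4060 i \sqrt{17}} + 150 \cdot \frac{1}{356} = 775 \left(- \frac{i \sqrt{17}}{69020}\right) + \frac{75}{178} = - \frac{155 i \sqrt{17}}{13804} + \frac{75}{178} = \frac{75}{178} - \frac{155 i \sqrt{17}}{13804}$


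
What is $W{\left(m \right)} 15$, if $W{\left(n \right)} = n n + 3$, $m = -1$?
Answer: $60$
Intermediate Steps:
$W{\left(n \right)} = 3 + n^{2}$ ($W{\left(n \right)} = n^{2} + 3 = 3 + n^{2}$)
$W{\left(m \right)} 15 = \left(3 + \left(-1\right)^{2}\right) 15 = \left(3 + 1\right) 15 = 4 \cdot 15 = 60$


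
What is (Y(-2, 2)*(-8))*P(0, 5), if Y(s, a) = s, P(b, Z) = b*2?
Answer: 0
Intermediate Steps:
P(b, Z) = 2*b
(Y(-2, 2)*(-8))*P(0, 5) = (-2*(-8))*(2*0) = 16*0 = 0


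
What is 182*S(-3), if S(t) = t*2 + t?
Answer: -1638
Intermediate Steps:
S(t) = 3*t (S(t) = 2*t + t = 3*t)
182*S(-3) = 182*(3*(-3)) = 182*(-9) = -1638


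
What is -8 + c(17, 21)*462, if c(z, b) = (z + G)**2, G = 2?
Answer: 166774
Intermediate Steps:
c(z, b) = (2 + z)**2 (c(z, b) = (z + 2)**2 = (2 + z)**2)
-8 + c(17, 21)*462 = -8 + (2 + 17)**2*462 = -8 + 19**2*462 = -8 + 361*462 = -8 + 166782 = 166774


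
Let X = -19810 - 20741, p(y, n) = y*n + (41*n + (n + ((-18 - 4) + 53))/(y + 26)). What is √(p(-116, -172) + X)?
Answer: I*√24884490/30 ≈ 166.28*I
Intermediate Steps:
p(y, n) = 41*n + n*y + (31 + n)/(26 + y) (p(y, n) = n*y + (41*n + (n + (-22 + 53))/(26 + y)) = n*y + (41*n + (n + 31)/(26 + y)) = n*y + (41*n + (31 + n)/(26 + y)) = 41*n + n*y + (31 + n)/(26 + y))
X = -40551
√(p(-116, -172) + X) = √((31 + 1067*(-172) - 172*(-116)² + 67*(-172)*(-116))/(26 - 116) - 40551) = √((31 - 183524 - 172*13456 + 1336784)/(-90) - 40551) = √(-(31 - 183524 - 2314432 + 1336784)/90 - 40551) = √(-1/90*(-1161141) - 40551) = √(387047/30 - 40551) = √(-829483/30) = I*√24884490/30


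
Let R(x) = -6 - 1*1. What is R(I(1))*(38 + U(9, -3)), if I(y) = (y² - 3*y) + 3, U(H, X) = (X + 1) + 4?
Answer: -280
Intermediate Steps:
U(H, X) = 5 + X (U(H, X) = (1 + X) + 4 = 5 + X)
I(y) = 3 + y² - 3*y
R(x) = -7 (R(x) = -6 - 1 = -7)
R(I(1))*(38 + U(9, -3)) = -7*(38 + (5 - 3)) = -7*(38 + 2) = -7*40 = -280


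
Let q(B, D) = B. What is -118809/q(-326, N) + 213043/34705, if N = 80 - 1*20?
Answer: 4192718363/11313830 ≈ 370.58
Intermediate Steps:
N = 60 (N = 80 - 20 = 60)
-118809/q(-326, N) + 213043/34705 = -118809/(-326) + 213043/34705 = -118809*(-1/326) + 213043*(1/34705) = 118809/326 + 213043/34705 = 4192718363/11313830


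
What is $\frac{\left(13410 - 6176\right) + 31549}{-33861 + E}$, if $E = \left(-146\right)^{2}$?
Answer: $- \frac{38783}{12545} \approx -3.0915$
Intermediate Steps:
$E = 21316$
$\frac{\left(13410 - 6176\right) + 31549}{-33861 + E} = \frac{\left(13410 - 6176\right) + 31549}{-33861 + 21316} = \frac{\left(13410 - 6176\right) + 31549}{-12545} = \left(7234 + 31549\right) \left(- \frac{1}{12545}\right) = 38783 \left(- \frac{1}{12545}\right) = - \frac{38783}{12545}$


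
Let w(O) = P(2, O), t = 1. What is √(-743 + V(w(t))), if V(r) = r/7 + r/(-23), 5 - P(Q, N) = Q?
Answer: 5*I*√770063/161 ≈ 27.253*I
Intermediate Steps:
P(Q, N) = 5 - Q
w(O) = 3 (w(O) = 5 - 1*2 = 5 - 2 = 3)
V(r) = 16*r/161 (V(r) = r*(⅐) + r*(-1/23) = r/7 - r/23 = 16*r/161)
√(-743 + V(w(t))) = √(-743 + (16/161)*3) = √(-743 + 48/161) = √(-119575/161) = 5*I*√770063/161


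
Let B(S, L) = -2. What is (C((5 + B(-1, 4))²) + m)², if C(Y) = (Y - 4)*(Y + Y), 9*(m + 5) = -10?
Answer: 570025/81 ≈ 7037.3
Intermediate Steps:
m = -55/9 (m = -5 + (⅑)*(-10) = -5 - 10/9 = -55/9 ≈ -6.1111)
C(Y) = 2*Y*(-4 + Y) (C(Y) = (-4 + Y)*(2*Y) = 2*Y*(-4 + Y))
(C((5 + B(-1, 4))²) + m)² = (2*(5 - 2)²*(-4 + (5 - 2)²) - 55/9)² = (2*3²*(-4 + 3²) - 55/9)² = (2*9*(-4 + 9) - 55/9)² = (2*9*5 - 55/9)² = (90 - 55/9)² = (755/9)² = 570025/81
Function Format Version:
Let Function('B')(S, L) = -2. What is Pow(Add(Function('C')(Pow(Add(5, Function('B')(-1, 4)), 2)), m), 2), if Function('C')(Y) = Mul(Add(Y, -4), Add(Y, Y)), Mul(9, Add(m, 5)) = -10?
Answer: Rational(570025, 81) ≈ 7037.3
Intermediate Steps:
m = Rational(-55, 9) (m = Add(-5, Mul(Rational(1, 9), -10)) = Add(-5, Rational(-10, 9)) = Rational(-55, 9) ≈ -6.1111)
Function('C')(Y) = Mul(2, Y, Add(-4, Y)) (Function('C')(Y) = Mul(Add(-4, Y), Mul(2, Y)) = Mul(2, Y, Add(-4, Y)))
Pow(Add(Function('C')(Pow(Add(5, Function('B')(-1, 4)), 2)), m), 2) = Pow(Add(Mul(2, Pow(Add(5, -2), 2), Add(-4, Pow(Add(5, -2), 2))), Rational(-55, 9)), 2) = Pow(Add(Mul(2, Pow(3, 2), Add(-4, Pow(3, 2))), Rational(-55, 9)), 2) = Pow(Add(Mul(2, 9, Add(-4, 9)), Rational(-55, 9)), 2) = Pow(Add(Mul(2, 9, 5), Rational(-55, 9)), 2) = Pow(Add(90, Rational(-55, 9)), 2) = Pow(Rational(755, 9), 2) = Rational(570025, 81)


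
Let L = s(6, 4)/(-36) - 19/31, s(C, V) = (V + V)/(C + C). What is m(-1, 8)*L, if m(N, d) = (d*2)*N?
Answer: 8456/837 ≈ 10.103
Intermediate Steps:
m(N, d) = 2*N*d (m(N, d) = (2*d)*N = 2*N*d)
s(C, V) = V/C (s(C, V) = (2*V)/((2*C)) = (2*V)*(1/(2*C)) = V/C)
L = -1057/1674 (L = (4/6)/(-36) - 19/31 = (4*(1/6))*(-1/36) - 19*1/31 = (2/3)*(-1/36) - 19/31 = -1/54 - 19/31 = -1057/1674 ≈ -0.63142)
m(-1, 8)*L = (2*(-1)*8)*(-1057/1674) = -16*(-1057/1674) = 8456/837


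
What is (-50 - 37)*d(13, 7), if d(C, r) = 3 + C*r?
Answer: -8178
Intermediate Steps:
(-50 - 37)*d(13, 7) = (-50 - 37)*(3 + 13*7) = -87*(3 + 91) = -87*94 = -8178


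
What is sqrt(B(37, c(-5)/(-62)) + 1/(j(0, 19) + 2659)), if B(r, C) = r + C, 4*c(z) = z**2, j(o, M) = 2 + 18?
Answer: sqrt(4072021528146)/332196 ≈ 6.0745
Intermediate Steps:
j(o, M) = 20
c(z) = z**2/4
B(r, C) = C + r
sqrt(B(37, c(-5)/(-62)) + 1/(j(0, 19) + 2659)) = sqrt((((1/4)*(-5)**2)/(-62) + 37) + 1/(20 + 2659)) = sqrt((((1/4)*25)*(-1/62) + 37) + 1/2679) = sqrt(((25/4)*(-1/62) + 37) + 1/2679) = sqrt((-25/248 + 37) + 1/2679) = sqrt(9151/248 + 1/2679) = sqrt(24515777/664392) = sqrt(4072021528146)/332196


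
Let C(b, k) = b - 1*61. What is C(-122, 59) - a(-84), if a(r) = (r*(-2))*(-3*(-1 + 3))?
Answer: 825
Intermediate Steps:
C(b, k) = -61 + b (C(b, k) = b - 61 = -61 + b)
a(r) = 12*r (a(r) = (-2*r)*(-3*2) = -2*r*(-6) = 12*r)
C(-122, 59) - a(-84) = (-61 - 122) - 12*(-84) = -183 - 1*(-1008) = -183 + 1008 = 825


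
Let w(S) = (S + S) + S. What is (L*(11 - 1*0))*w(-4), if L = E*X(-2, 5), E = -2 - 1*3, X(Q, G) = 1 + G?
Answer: 3960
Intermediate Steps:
w(S) = 3*S (w(S) = 2*S + S = 3*S)
E = -5 (E = -2 - 3 = -5)
L = -30 (L = -5*(1 + 5) = -5*6 = -30)
(L*(11 - 1*0))*w(-4) = (-30*(11 - 1*0))*(3*(-4)) = -30*(11 + 0)*(-12) = -30*11*(-12) = -330*(-12) = 3960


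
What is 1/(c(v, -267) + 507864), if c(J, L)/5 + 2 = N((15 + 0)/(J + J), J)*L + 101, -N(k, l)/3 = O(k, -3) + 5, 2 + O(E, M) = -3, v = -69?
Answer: 1/508359 ≈ 1.9671e-6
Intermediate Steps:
O(E, M) = -5 (O(E, M) = -2 - 3 = -5)
N(k, l) = 0 (N(k, l) = -3*(-5 + 5) = -3*0 = 0)
c(J, L) = 495 (c(J, L) = -10 + 5*(0*L + 101) = -10 + 5*(0 + 101) = -10 + 5*101 = -10 + 505 = 495)
1/(c(v, -267) + 507864) = 1/(495 + 507864) = 1/508359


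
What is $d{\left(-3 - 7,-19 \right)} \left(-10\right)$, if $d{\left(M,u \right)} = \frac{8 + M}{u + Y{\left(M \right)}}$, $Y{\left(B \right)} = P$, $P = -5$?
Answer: $- \frac{5}{6} \approx -0.83333$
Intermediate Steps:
$Y{\left(B \right)} = -5$
$d{\left(M,u \right)} = \frac{8 + M}{-5 + u}$ ($d{\left(M,u \right)} = \frac{8 + M}{u - 5} = \frac{8 + M}{-5 + u}$)
$d{\left(-3 - 7,-19 \right)} \left(-10\right) = \frac{8 - 10}{-5 - 19} \left(-10\right) = \frac{8 - 10}{-24} \left(-10\right) = - \frac{8 - 10}{24} \left(-10\right) = \left(- \frac{1}{24}\right) \left(-2\right) \left(-10\right) = \frac{1}{12} \left(-10\right) = - \frac{5}{6}$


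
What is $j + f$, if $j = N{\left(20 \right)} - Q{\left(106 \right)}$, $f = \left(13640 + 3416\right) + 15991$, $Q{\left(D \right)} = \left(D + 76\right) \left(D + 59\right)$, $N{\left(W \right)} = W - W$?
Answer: $3017$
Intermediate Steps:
$N{\left(W \right)} = 0$
$Q{\left(D \right)} = \left(59 + D\right) \left(76 + D\right)$ ($Q{\left(D \right)} = \left(76 + D\right) \left(59 + D\right) = \left(59 + D\right) \left(76 + D\right)$)
$f = 33047$ ($f = 17056 + 15991 = 33047$)
$j = -30030$ ($j = 0 - \left(4484 + 106^{2} + 135 \cdot 106\right) = 0 - \left(4484 + 11236 + 14310\right) = 0 - 30030 = -30030$)
$j + f = -30030 + 33047 = 3017$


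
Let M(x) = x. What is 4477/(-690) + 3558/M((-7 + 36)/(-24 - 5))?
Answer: -2459497/690 ≈ -3564.5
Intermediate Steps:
4477/(-690) + 3558/M((-7 + 36)/(-24 - 5)) = 4477/(-690) + 3558/(((-7 + 36)/(-24 - 5))) = 4477*(-1/690) + 3558/((29/(-29))) = -4477/690 + 3558/((29*(-1/29))) = -4477/690 + 3558/(-1) = -4477/690 + 3558*(-1) = -4477/690 - 3558 = -2459497/690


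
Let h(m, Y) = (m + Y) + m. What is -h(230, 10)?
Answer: -470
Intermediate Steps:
h(m, Y) = Y + 2*m (h(m, Y) = (Y + m) + m = Y + 2*m)
-h(230, 10) = -(10 + 2*230) = -(10 + 460) = -1*470 = -470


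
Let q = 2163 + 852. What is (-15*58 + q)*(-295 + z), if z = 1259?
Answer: 2067780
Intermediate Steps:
q = 3015
(-15*58 + q)*(-295 + z) = (-15*58 + 3015)*(-295 + 1259) = (-870 + 3015)*964 = 2145*964 = 2067780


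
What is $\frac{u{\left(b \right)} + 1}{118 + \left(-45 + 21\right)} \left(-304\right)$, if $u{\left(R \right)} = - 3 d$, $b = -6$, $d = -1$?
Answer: $- \frac{608}{47} \approx -12.936$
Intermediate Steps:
$u{\left(R \right)} = 3$ ($u{\left(R \right)} = \left(-3\right) \left(-1\right) = 3$)
$\frac{u{\left(b \right)} + 1}{118 + \left(-45 + 21\right)} \left(-304\right) = \frac{3 + 1}{118 + \left(-45 + 21\right)} \left(-304\right) = \frac{4}{118 - 24} \left(-304\right) = \frac{4}{94} \left(-304\right) = 4 \cdot \frac{1}{94} \left(-304\right) = \frac{2}{47} \left(-304\right) = - \frac{608}{47}$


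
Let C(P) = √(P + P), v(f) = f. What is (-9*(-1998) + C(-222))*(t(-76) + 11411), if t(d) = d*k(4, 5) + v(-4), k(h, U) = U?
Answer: 198287514 + 22054*I*√111 ≈ 1.9829e+8 + 2.3235e+5*I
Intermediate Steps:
C(P) = √2*√P (C(P) = √(2*P) = √2*√P)
t(d) = -4 + 5*d (t(d) = d*5 - 4 = 5*d - 4 = -4 + 5*d)
(-9*(-1998) + C(-222))*(t(-76) + 11411) = (-9*(-1998) + √2*√(-222))*((-4 + 5*(-76)) + 11411) = (17982 + √2*(I*√222))*((-4 - 380) + 11411) = (17982 + 2*I*√111)*(-384 + 11411) = (17982 + 2*I*√111)*11027 = 198287514 + 22054*I*√111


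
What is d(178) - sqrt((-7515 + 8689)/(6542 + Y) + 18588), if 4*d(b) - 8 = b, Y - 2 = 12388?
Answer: 93/2 - sqrt(1665586196270)/9466 ≈ -89.838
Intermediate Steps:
Y = 12390 (Y = 2 + 12388 = 12390)
d(b) = 2 + b/4
d(178) - sqrt((-7515 + 8689)/(6542 + Y) + 18588) = (2 + (1/4)*178) - sqrt((-7515 + 8689)/(6542 + 12390) + 18588) = (2 + 89/2) - sqrt(1174/18932 + 18588) = 93/2 - sqrt(1174*(1/18932) + 18588) = 93/2 - sqrt(587/9466 + 18588) = 93/2 - sqrt(175954595/9466) = 93/2 - sqrt(1665586196270)/9466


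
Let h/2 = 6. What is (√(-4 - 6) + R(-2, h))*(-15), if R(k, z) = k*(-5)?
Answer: -150 - 15*I*√10 ≈ -150.0 - 47.434*I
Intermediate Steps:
h = 12 (h = 2*6 = 12)
R(k, z) = -5*k
(√(-4 - 6) + R(-2, h))*(-15) = (√(-4 - 6) - 5*(-2))*(-15) = (√(-10) + 10)*(-15) = (I*√10 + 10)*(-15) = (10 + I*√10)*(-15) = -150 - 15*I*√10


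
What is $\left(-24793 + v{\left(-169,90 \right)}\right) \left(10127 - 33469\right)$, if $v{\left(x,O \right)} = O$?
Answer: $576617426$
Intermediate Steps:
$\left(-24793 + v{\left(-169,90 \right)}\right) \left(10127 - 33469\right) = \left(-24793 + 90\right) \left(10127 - 33469\right) = \left(-24703\right) \left(-23342\right) = 576617426$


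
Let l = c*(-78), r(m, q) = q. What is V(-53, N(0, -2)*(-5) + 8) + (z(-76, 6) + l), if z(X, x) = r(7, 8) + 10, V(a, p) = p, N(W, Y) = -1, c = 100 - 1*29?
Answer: -5507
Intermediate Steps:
c = 71 (c = 100 - 29 = 71)
z(X, x) = 18 (z(X, x) = 8 + 10 = 18)
l = -5538 (l = 71*(-78) = -5538)
V(-53, N(0, -2)*(-5) + 8) + (z(-76, 6) + l) = (-1*(-5) + 8) + (18 - 5538) = (5 + 8) - 5520 = 13 - 5520 = -5507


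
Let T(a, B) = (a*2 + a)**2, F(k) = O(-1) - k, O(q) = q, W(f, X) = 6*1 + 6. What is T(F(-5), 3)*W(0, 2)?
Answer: 1728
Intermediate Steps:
W(f, X) = 12 (W(f, X) = 6 + 6 = 12)
F(k) = -1 - k
T(a, B) = 9*a**2 (T(a, B) = (2*a + a)**2 = (3*a)**2 = 9*a**2)
T(F(-5), 3)*W(0, 2) = (9*(-1 - 1*(-5))**2)*12 = (9*(-1 + 5)**2)*12 = (9*4**2)*12 = (9*16)*12 = 144*12 = 1728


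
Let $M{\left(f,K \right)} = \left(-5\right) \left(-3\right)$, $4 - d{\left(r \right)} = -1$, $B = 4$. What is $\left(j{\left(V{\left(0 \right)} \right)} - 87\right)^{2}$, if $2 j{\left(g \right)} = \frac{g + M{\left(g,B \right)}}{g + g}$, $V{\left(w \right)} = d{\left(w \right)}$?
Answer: $7396$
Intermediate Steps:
$d{\left(r \right)} = 5$ ($d{\left(r \right)} = 4 - -1 = 4 + 1 = 5$)
$M{\left(f,K \right)} = 15$
$V{\left(w \right)} = 5$
$j{\left(g \right)} = \frac{15 + g}{4 g}$ ($j{\left(g \right)} = \frac{\left(g + 15\right) \frac{1}{g + g}}{2} = \frac{\left(15 + g\right) \frac{1}{2 g}}{2} = \frac{\frac{1}{2} \frac{1}{g} \left(15 + g\right)}{2} = \frac{15 + g}{4 g}$)
$\left(j{\left(V{\left(0 \right)} \right)} - 87\right)^{2} = \left(\frac{15 + 5}{4 \cdot 5} - 87\right)^{2} = \left(\frac{1}{4} \cdot \frac{1}{5} \cdot 20 - 87\right)^{2} = \left(1 - 87\right)^{2} = \left(-86\right)^{2} = 7396$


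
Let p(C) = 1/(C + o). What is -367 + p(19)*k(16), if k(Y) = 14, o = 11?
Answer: -5498/15 ≈ -366.53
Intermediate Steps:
p(C) = 1/(11 + C) (p(C) = 1/(C + 11) = 1/(11 + C))
-367 + p(19)*k(16) = -367 + 14/(11 + 19) = -367 + 14/30 = -367 + (1/30)*14 = -367 + 7/15 = -5498/15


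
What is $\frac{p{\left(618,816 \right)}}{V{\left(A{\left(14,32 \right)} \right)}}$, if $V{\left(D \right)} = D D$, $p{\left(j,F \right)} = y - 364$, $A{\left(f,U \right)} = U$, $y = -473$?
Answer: $- \frac{837}{1024} \approx -0.81738$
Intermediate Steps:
$p{\left(j,F \right)} = -837$ ($p{\left(j,F \right)} = -473 - 364 = -837$)
$V{\left(D \right)} = D^{2}$
$\frac{p{\left(618,816 \right)}}{V{\left(A{\left(14,32 \right)} \right)}} = - \frac{837}{32^{2}} = - \frac{837}{1024}$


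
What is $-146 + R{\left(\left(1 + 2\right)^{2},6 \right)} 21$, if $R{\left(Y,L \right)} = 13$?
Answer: $127$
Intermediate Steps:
$-146 + R{\left(\left(1 + 2\right)^{2},6 \right)} 21 = -146 + 13 \cdot 21 = -146 + 273 = 127$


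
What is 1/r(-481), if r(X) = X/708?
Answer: -708/481 ≈ -1.4719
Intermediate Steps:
r(X) = X/708 (r(X) = X*(1/708) = X/708)
1/r(-481) = 1/((1/708)*(-481)) = 1/(-481/708) = -708/481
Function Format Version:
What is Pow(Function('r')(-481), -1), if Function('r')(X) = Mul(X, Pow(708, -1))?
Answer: Rational(-708, 481) ≈ -1.4719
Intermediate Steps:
Function('r')(X) = Mul(Rational(1, 708), X) (Function('r')(X) = Mul(X, Rational(1, 708)) = Mul(Rational(1, 708), X))
Pow(Function('r')(-481), -1) = Pow(Mul(Rational(1, 708), -481), -1) = Pow(Rational(-481, 708), -1) = Rational(-708, 481)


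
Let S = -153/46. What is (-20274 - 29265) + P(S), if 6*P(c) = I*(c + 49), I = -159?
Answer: -4668941/92 ≈ -50749.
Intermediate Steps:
S = -153/46 (S = -153*1/46 = -153/46 ≈ -3.3261)
P(c) = -2597/2 - 53*c/2 (P(c) = (-159*(c + 49))/6 = (-159*(49 + c))/6 = (-7791 - 159*c)/6 = -2597/2 - 53*c/2)
(-20274 - 29265) + P(S) = (-20274 - 29265) + (-2597/2 - 53/2*(-153/46)) = -49539 + (-2597/2 + 8109/92) = -49539 - 111353/92 = -4668941/92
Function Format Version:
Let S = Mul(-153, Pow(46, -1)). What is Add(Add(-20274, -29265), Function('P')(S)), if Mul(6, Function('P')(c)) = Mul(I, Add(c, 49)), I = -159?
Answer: Rational(-4668941, 92) ≈ -50749.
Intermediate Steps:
S = Rational(-153, 46) (S = Mul(-153, Rational(1, 46)) = Rational(-153, 46) ≈ -3.3261)
Function('P')(c) = Add(Rational(-2597, 2), Mul(Rational(-53, 2), c)) (Function('P')(c) = Mul(Rational(1, 6), Mul(-159, Add(c, 49))) = Mul(Rational(1, 6), Mul(-159, Add(49, c))) = Mul(Rational(1, 6), Add(-7791, Mul(-159, c))) = Add(Rational(-2597, 2), Mul(Rational(-53, 2), c)))
Add(Add(-20274, -29265), Function('P')(S)) = Add(Add(-20274, -29265), Add(Rational(-2597, 2), Mul(Rational(-53, 2), Rational(-153, 46)))) = Add(-49539, Add(Rational(-2597, 2), Rational(8109, 92))) = Add(-49539, Rational(-111353, 92)) = Rational(-4668941, 92)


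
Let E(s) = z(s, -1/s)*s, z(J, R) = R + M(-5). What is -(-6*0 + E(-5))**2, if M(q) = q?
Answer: -576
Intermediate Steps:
z(J, R) = -5 + R (z(J, R) = R - 5 = -5 + R)
E(s) = s*(-5 - 1/s) (E(s) = (-5 - 1/s)*s = s*(-5 - 1/s))
-(-6*0 + E(-5))**2 = -(-6*0 + (-1 - 5*(-5)))**2 = -(0 + (-1 + 25))**2 = -(0 + 24)**2 = -1*24**2 = -1*576 = -576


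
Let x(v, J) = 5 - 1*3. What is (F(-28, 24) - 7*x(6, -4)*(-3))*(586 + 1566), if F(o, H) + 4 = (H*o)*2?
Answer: -2810512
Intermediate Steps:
x(v, J) = 2 (x(v, J) = 5 - 3 = 2)
F(o, H) = -4 + 2*H*o (F(o, H) = -4 + (H*o)*2 = -4 + 2*H*o)
(F(-28, 24) - 7*x(6, -4)*(-3))*(586 + 1566) = ((-4 + 2*24*(-28)) - 7*2*(-3))*(586 + 1566) = ((-4 - 1344) - 14*(-3))*2152 = (-1348 - 1*(-42))*2152 = (-1348 + 42)*2152 = -1306*2152 = -2810512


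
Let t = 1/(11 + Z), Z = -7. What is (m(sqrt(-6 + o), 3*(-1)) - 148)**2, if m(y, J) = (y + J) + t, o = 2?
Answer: 363545/16 - 603*I ≈ 22722.0 - 603.0*I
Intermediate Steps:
t = 1/4 (t = 1/(11 - 7) = 1/4 ≈ 0.25000)
m(y, J) = 1/4 + J + y (m(y, J) = (y + J) + 1/4 = (J + y) + 1/4 = 1/4 + J + y)
(m(sqrt(-6 + o), 3*(-1)) - 148)**2 = ((1/4 + 3*(-1) + sqrt(-6 + 2)) - 148)**2 = ((1/4 - 3 + sqrt(-4)) - 148)**2 = ((1/4 - 3 + 2*I) - 148)**2 = ((-11/4 + 2*I) - 148)**2 = (-603/4 + 2*I)**2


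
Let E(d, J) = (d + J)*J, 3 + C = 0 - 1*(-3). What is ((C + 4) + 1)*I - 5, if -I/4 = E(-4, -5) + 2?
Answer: -945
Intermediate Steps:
C = 0 (C = -3 + (0 - 1*(-3)) = -3 + (0 + 3) = -3 + 3 = 0)
E(d, J) = J*(J + d) (E(d, J) = (J + d)*J = J*(J + d))
I = -188 (I = -4*(-5*(-5 - 4) + 2) = -4*(-5*(-9) + 2) = -4*(45 + 2) = -4*47 = -188)
((C + 4) + 1)*I - 5 = ((0 + 4) + 1)*(-188) - 5 = (4 + 1)*(-188) - 5 = 5*(-188) - 5 = -940 - 5 = -945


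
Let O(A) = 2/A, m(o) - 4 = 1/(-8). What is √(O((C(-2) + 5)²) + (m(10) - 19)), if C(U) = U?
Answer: I*√2146/12 ≈ 3.8604*I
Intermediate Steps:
m(o) = 31/8 (m(o) = 4 + 1/(-8) = 4 - ⅛ = 31/8)
√(O((C(-2) + 5)²) + (m(10) - 19)) = √(2/((-2 + 5)²) + (31/8 - 19)) = √(2/(3²) - 121/8) = √(2/9 - 121/8) = √(-1073/72) = I*√2146/12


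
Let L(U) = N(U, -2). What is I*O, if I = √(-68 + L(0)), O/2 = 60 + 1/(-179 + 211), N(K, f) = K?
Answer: 1921*I*√17/8 ≈ 990.06*I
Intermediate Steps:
L(U) = U
O = 1921/16 (O = 2*(60 + 1/(-179 + 211)) = 2*(60 + 1/32) = 2*(1921/32) = 1921/16 ≈ 120.06)
I = 2*I*√17 (I = √(-68 + 0) = √(-68) = 2*I*√17 ≈ 8.2462*I)
I*O = (2*I*√17)*(1921/16) = 1921*I*√17/8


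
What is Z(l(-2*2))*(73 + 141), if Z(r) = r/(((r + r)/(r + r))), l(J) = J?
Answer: -856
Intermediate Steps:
Z(r) = r (Z(r) = r/(((2*r)/((2*r)))) = r/(((2*r)*(1/(2*r)))) = r/1 = r*1 = r)
Z(l(-2*2))*(73 + 141) = (-2*2)*(73 + 141) = -4*214 = -856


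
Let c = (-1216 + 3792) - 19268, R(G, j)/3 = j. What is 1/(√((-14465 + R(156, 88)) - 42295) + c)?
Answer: -13/217040 - I*√3531/69669840 ≈ -5.9897e-5 - 8.5291e-7*I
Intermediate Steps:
R(G, j) = 3*j
c = -16692 (c = 2576 - 19268 = -16692)
1/(√((-14465 + R(156, 88)) - 42295) + c) = 1/(√((-14465 + 3*88) - 42295) - 16692) = 1/(√((-14465 + 264) - 42295) - 16692) = 1/(√(-14201 - 42295) - 16692) = 1/(√(-56496) - 16692) = 1/(4*I*√3531 - 16692) = 1/(-16692 + 4*I*√3531)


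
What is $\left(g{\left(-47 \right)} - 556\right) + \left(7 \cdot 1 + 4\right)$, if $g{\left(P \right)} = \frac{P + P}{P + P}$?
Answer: $-544$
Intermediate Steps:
$g{\left(P \right)} = 1$ ($g{\left(P \right)} = \frac{2 P}{2 P} = 2 P \frac{1}{2 P} = 1$)
$\left(g{\left(-47 \right)} - 556\right) + \left(7 \cdot 1 + 4\right) = \left(1 - 556\right) + \left(7 \cdot 1 + 4\right) = -555 + \left(7 + 4\right) = -555 + 11 = -544$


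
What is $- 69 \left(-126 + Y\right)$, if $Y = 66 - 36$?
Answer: $6624$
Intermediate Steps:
$Y = 30$ ($Y = 66 - 36 = 30$)
$- 69 \left(-126 + Y\right) = - 69 \left(-126 + 30\right) = \left(-69\right) \left(-96\right) = 6624$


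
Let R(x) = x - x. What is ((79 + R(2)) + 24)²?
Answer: 10609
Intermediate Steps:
R(x) = 0
((79 + R(2)) + 24)² = ((79 + 0) + 24)² = (79 + 24)² = 103² = 10609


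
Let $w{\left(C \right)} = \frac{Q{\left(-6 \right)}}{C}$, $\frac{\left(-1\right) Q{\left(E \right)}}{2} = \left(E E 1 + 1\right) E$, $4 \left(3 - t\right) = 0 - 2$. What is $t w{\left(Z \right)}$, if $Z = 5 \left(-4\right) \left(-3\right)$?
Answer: $\frac{259}{10} \approx 25.9$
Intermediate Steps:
$t = \frac{7}{2}$ ($t = 3 - \frac{0 - 2}{4} = 3 - - \frac{1}{2} = 3 + \frac{1}{2} = \frac{7}{2} \approx 3.5$)
$Q{\left(E \right)} = - 2 E \left(1 + E^{2}\right)$ ($Q{\left(E \right)} = - 2 \left(E E 1 + 1\right) E = - 2 \left(E^{2} \cdot 1 + 1\right) E = - 2 \left(E^{2} + 1\right) E = - 2 \left(1 + E^{2}\right) E = - 2 E \left(1 + E^{2}\right)$)
$Z = 60$ ($Z = \left(-20\right) \left(-3\right) = 60$)
$w{\left(C \right)} = \frac{444}{C}$ ($w{\left(C \right)} = \frac{\left(-2\right) \left(-6\right) \left(1 + \left(-6\right)^{2}\right)}{C} = \frac{\left(-2\right) \left(-6\right) \left(1 + 36\right)}{C} = \frac{\left(-2\right) \left(-6\right) 37}{C} = \frac{444}{C}$)
$t w{\left(Z \right)} = \frac{7 \cdot \frac{444}{60}}{2} = \frac{7 \cdot 444 \cdot \frac{1}{60}}{2} = \frac{7}{2} \cdot \frac{37}{5} = \frac{259}{10}$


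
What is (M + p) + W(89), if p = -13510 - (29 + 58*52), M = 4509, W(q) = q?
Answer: -11957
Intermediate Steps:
p = -16555 (p = -13510 - (29 + 3016) = -13510 - 1*3045 = -13510 - 3045 = -16555)
(M + p) + W(89) = (4509 - 16555) + 89 = -12046 + 89 = -11957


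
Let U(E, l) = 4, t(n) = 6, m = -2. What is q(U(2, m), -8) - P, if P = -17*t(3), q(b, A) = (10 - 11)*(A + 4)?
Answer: 106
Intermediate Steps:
q(b, A) = -4 - A (q(b, A) = -(4 + A) = -4 - A)
P = -102 (P = -17*6 = -102)
q(U(2, m), -8) - P = (-4 - 1*(-8)) - 1*(-102) = (-4 + 8) + 102 = 4 + 102 = 106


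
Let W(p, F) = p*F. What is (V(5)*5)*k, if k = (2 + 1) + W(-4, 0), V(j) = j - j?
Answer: 0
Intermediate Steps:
W(p, F) = F*p
V(j) = 0
k = 3 (k = (2 + 1) + 0*(-4) = 3 + 0 = 3)
(V(5)*5)*k = (0*5)*3 = 0*3 = 0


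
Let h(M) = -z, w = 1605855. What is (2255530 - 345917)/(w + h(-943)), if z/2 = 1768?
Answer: 1909613/1602319 ≈ 1.1918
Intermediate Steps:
z = 3536 (z = 2*1768 = 3536)
h(M) = -3536 (h(M) = -1*3536 = -3536)
(2255530 - 345917)/(w + h(-943)) = (2255530 - 345917)/(1605855 - 3536) = 1909613/1602319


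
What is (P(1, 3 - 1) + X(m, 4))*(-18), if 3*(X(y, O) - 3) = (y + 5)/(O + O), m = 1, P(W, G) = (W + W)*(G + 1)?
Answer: -333/2 ≈ -166.50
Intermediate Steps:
P(W, G) = 2*W*(1 + G) (P(W, G) = (2*W)*(1 + G) = 2*W*(1 + G))
X(y, O) = 3 + (5 + y)/(6*O) (X(y, O) = 3 + ((y + 5)/(O + O))/3 = 3 + ((5 + y)/((2*O)))/3 = 3 + ((5 + y)*(1/(2*O)))/3 = 3 + ((5 + y)/(2*O))/3 = 3 + (5 + y)/(6*O))
(P(1, 3 - 1) + X(m, 4))*(-18) = (2*1*(1 + (3 - 1)) + (1/6)*(5 + 1 + 18*4)/4)*(-18) = (2*1*(1 + 2) + (1/6)*(1/4)*(5 + 1 + 72))*(-18) = (2*1*3 + (1/6)*(1/4)*78)*(-18) = (6 + 13/4)*(-18) = (37/4)*(-18) = -333/2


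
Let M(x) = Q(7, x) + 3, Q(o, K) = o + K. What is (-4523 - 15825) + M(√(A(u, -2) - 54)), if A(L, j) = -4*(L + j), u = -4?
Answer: -20338 + I*√30 ≈ -20338.0 + 5.4772*I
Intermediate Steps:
Q(o, K) = K + o
A(L, j) = -4*L - 4*j
M(x) = 10 + x (M(x) = (x + 7) + 3 = (7 + x) + 3 = 10 + x)
(-4523 - 15825) + M(√(A(u, -2) - 54)) = (-4523 - 15825) + (10 + √((-4*(-4) - 4*(-2)) - 54)) = -20348 + (10 + √((16 + 8) - 54)) = -20348 + (10 + √(24 - 54)) = -20348 + (10 + √(-30)) = -20348 + (10 + I*√30) = -20338 + I*√30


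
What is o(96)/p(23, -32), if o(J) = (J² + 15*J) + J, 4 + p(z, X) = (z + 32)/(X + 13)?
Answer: -204288/131 ≈ -1559.5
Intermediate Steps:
p(z, X) = -4 + (32 + z)/(13 + X) (p(z, X) = -4 + (z + 32)/(X + 13) = -4 + (32 + z)/(13 + X))
o(J) = J² + 16*J
o(96)/p(23, -32) = (96*(16 + 96))/(((-20 + 23 - 4*(-32))/(13 - 32))) = (96*112)/(((-20 + 23 + 128)/(-19))) = 10752/((-1/19*131)) = 10752/(-131/19) = 10752*(-19/131) = -204288/131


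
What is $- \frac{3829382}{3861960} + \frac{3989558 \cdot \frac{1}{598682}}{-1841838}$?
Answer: $- \frac{58646947090146511}{59145663021062380} \approx -0.99157$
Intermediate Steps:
$- \frac{3829382}{3861960} + \frac{3989558 \cdot \frac{1}{598682}}{-1841838} = \left(-3829382\right) \frac{1}{3861960} + 3989558 \cdot \frac{1}{598682} \left(- \frac{1}{1841838}\right) = - \frac{1914691}{1930980} + \frac{1994779}{299341} \left(- \frac{1}{1841838}\right) = - \frac{1914691}{1930980} - \frac{1994779}{551337628758} = - \frac{58646947090146511}{59145663021062380}$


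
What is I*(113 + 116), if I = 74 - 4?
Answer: 16030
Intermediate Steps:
I = 70
I*(113 + 116) = 70*(113 + 116) = 70*229 = 16030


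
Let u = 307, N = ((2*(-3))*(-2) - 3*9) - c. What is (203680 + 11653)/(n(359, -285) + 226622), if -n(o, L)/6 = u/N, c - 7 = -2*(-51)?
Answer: 13350646/14051485 ≈ 0.95012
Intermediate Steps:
c = 109 (c = 7 - 2*(-51) = 7 + 102 = 109)
N = -124 (N = ((2*(-3))*(-2) - 3*9) - 1*109 = (-6*(-2) - 27) - 109 = (12 - 27) - 109 = -15 - 109 = -124)
n(o, L) = 921/62 (n(o, L) = -1842/(-124) = -1842*(-1)/124 = -6*(-307/124) = 921/62)
(203680 + 11653)/(n(359, -285) + 226622) = (203680 + 11653)/(921/62 + 226622) = 215333/(14051485/62) = 215333*(62/14051485) = 13350646/14051485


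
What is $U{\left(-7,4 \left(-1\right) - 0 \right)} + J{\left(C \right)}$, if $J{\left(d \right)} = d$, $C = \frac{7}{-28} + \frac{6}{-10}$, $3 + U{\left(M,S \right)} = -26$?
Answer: $- \frac{597}{20} \approx -29.85$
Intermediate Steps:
$U{\left(M,S \right)} = -29$ ($U{\left(M,S \right)} = -3 - 26 = -29$)
$C = - \frac{17}{20}$ ($C = 7 \left(- \frac{1}{28}\right) + 6 \left(- \frac{1}{10}\right) = - \frac{1}{4} - \frac{3}{5} = - \frac{17}{20} \approx -0.85$)
$U{\left(-7,4 \left(-1\right) - 0 \right)} + J{\left(C \right)} = -29 - \frac{17}{20} = - \frac{597}{20}$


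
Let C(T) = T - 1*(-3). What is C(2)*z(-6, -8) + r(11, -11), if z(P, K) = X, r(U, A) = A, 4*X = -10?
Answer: -47/2 ≈ -23.500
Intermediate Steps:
X = -5/2 (X = (¼)*(-10) = -5/2 ≈ -2.5000)
z(P, K) = -5/2
C(T) = 3 + T (C(T) = T + 3 = 3 + T)
C(2)*z(-6, -8) + r(11, -11) = (3 + 2)*(-5/2) - 11 = 5*(-5/2) - 11 = -25/2 - 11 = -47/2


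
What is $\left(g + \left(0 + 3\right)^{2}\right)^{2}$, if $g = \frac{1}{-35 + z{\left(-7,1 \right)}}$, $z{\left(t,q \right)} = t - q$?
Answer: $\frac{148996}{1849} \approx 80.582$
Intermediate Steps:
$g = - \frac{1}{43}$ ($g = \frac{1}{-35 - 8} = \frac{1}{-43} = - \frac{1}{43} \approx -0.023256$)
$\left(g + \left(0 + 3\right)^{2}\right)^{2} = \left(- \frac{1}{43} + \left(0 + 3\right)^{2}\right)^{2} = \left(- \frac{1}{43} + 3^{2}\right)^{2} = \left(- \frac{1}{43} + 9\right)^{2} = \left(\frac{386}{43}\right)^{2} = \frac{148996}{1849}$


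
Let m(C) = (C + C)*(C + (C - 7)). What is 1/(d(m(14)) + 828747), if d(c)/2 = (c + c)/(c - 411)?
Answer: 59/48896857 ≈ 1.2066e-6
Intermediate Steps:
m(C) = 2*C*(-7 + 2*C) (m(C) = (2*C)*(C + (-7 + C)) = (2*C)*(-7 + 2*C) = 2*C*(-7 + 2*C))
d(c) = 4*c/(-411 + c) (d(c) = 2*((c + c)/(c - 411)) = 2*((2*c)/(-411 + c)) = 2*(2*c/(-411 + c)) = 4*c/(-411 + c))
1/(d(m(14)) + 828747) = 1/(4*(2*14*(-7 + 2*14))/(-411 + 2*14*(-7 + 2*14)) + 828747) = 1/(4*(2*14*(-7 + 28))/(-411 + 2*14*(-7 + 28)) + 828747) = 1/(4*(2*14*21)/(-411 + 2*14*21) + 828747) = 1/(4*588/(-411 + 588) + 828747) = 1/(4*588/177 + 828747) = 1/(4*588*(1/177) + 828747) = 1/(784/59 + 828747) = 1/(48896857/59) = 59/48896857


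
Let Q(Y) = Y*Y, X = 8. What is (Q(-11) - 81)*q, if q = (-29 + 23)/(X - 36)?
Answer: 60/7 ≈ 8.5714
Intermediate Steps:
Q(Y) = Y²
q = 3/14 (q = (-29 + 23)/(8 - 36) = -6/(-28) = -6*(-1/28) = 3/14 ≈ 0.21429)
(Q(-11) - 81)*q = ((-11)² - 81)*(3/14) = (121 - 81)*(3/14) = 40*(3/14) = 60/7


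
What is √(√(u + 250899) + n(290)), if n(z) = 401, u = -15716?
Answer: √(401 + √235183) ≈ 29.765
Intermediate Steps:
√(√(u + 250899) + n(290)) = √(√(-15716 + 250899) + 401) = √(√235183 + 401) = √(401 + √235183)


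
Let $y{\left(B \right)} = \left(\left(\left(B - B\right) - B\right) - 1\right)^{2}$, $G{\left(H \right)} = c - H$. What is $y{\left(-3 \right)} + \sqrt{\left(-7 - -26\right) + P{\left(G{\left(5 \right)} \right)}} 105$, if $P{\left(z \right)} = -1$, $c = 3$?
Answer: $4 + 315 \sqrt{2} \approx 449.48$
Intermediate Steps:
$G{\left(H \right)} = 3 - H$
$y{\left(B \right)} = \left(-1 - B\right)^{2}$ ($y{\left(B \right)} = \left(\left(0 - B\right) - 1\right)^{2} = \left(- B - 1\right)^{2} = \left(-1 - B\right)^{2}$)
$y{\left(-3 \right)} + \sqrt{\left(-7 - -26\right) + P{\left(G{\left(5 \right)} \right)}} 105 = \left(1 - 3\right)^{2} + \sqrt{\left(-7 - -26\right) - 1} \cdot 105 = \left(-2\right)^{2} + \sqrt{\left(-7 + 26\right) - 1} \cdot 105 = 4 + \sqrt{19 - 1} \cdot 105 = 4 + \sqrt{18} \cdot 105 = 4 + 3 \sqrt{2} \cdot 105 = 4 + 315 \sqrt{2}$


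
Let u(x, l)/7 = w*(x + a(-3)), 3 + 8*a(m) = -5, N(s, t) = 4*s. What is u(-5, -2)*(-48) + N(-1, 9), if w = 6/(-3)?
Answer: -4036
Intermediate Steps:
a(m) = -1 (a(m) = -3/8 + (⅛)*(-5) = -3/8 - 5/8 = -1)
w = -2 (w = 6*(-⅓) = -2)
u(x, l) = 14 - 14*x (u(x, l) = 7*(-2*(x - 1)) = 7*(-2*(-1 + x)) = 7*(2 - 2*x) = 14 - 14*x)
u(-5, -2)*(-48) + N(-1, 9) = (14 - 14*(-5))*(-48) + 4*(-1) = (14 + 70)*(-48) - 4 = 84*(-48) - 4 = -4032 - 4 = -4036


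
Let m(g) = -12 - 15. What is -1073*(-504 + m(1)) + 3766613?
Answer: 4336376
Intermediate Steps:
m(g) = -27
-1073*(-504 + m(1)) + 3766613 = -1073*(-504 - 27) + 3766613 = -1073*(-531) + 3766613 = 569763 + 3766613 = 4336376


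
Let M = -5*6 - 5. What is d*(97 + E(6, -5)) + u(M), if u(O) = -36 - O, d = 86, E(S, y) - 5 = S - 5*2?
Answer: 8427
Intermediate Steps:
E(S, y) = -5 + S (E(S, y) = 5 + (S - 5*2) = 5 + (S - 10) = 5 + (-10 + S) = -5 + S)
M = -35 (M = -30 - 5 = -35)
d*(97 + E(6, -5)) + u(M) = 86*(97 + (-5 + 6)) + (-36 - 1*(-35)) = 86*(97 + 1) + (-36 + 35) = 86*98 - 1 = 8428 - 1 = 8427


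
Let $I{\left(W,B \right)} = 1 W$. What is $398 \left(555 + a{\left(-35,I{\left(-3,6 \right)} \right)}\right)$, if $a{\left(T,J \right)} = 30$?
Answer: $232830$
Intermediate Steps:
$I{\left(W,B \right)} = W$
$398 \left(555 + a{\left(-35,I{\left(-3,6 \right)} \right)}\right) = 398 \left(555 + 30\right) = 398 \cdot 585 = 232830$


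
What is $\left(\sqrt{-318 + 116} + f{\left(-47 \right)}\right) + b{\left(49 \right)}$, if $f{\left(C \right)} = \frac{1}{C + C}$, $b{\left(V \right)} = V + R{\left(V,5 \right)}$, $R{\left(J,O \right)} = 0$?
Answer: $\frac{4605}{94} + i \sqrt{202} \approx 48.989 + 14.213 i$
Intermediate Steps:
$b{\left(V \right)} = V$ ($b{\left(V \right)} = V + 0 = V$)
$f{\left(C \right)} = \frac{1}{2 C}$
$\left(\sqrt{-318 + 116} + f{\left(-47 \right)}\right) + b{\left(49 \right)} = \left(\sqrt{-318 + 116} + \frac{1}{2 \left(-47\right)}\right) + 49 = \left(\sqrt{-202} + \frac{1}{2} \left(- \frac{1}{47}\right)\right) + 49 = \left(i \sqrt{202} - \frac{1}{94}\right) + 49 = \left(- \frac{1}{94} + i \sqrt{202}\right) + 49 = \frac{4605}{94} + i \sqrt{202}$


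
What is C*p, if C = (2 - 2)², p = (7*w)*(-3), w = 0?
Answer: 0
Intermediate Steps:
p = 0 (p = (7*0)*(-3) = 0*(-3) = 0)
C = 0 (C = 0² = 0)
C*p = 0*0 = 0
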